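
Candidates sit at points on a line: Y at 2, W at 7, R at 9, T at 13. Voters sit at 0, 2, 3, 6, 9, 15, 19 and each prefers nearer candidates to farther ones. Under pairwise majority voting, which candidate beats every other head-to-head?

W

With single-peaked preferences on a line, the Condorcet winner is the candidate closest to the median voter.
The median voter (position 6) is closest to W at 7.
Check: W vs T — voters closer to W: 5 of 7.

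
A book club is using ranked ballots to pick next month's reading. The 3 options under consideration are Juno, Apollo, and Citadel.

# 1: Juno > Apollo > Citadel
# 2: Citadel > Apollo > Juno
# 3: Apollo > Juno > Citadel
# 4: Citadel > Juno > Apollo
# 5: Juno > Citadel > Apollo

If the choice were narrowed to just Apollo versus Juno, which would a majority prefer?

Ballots ranking Apollo above Juno: 2.
Ballots ranking Juno above Apollo: 3.
Juno wins the head-to-head, 3–2.

Juno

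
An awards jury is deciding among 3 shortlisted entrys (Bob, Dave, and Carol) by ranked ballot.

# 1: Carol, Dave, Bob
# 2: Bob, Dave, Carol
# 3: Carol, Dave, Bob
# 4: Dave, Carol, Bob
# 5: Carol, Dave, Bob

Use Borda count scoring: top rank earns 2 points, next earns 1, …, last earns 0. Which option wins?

Carol

Borda scores:
  Bob: 0 + 2 + 0 + 0 + 0 = 2
  Dave: 1 + 1 + 1 + 2 + 1 = 6
  Carol: 2 + 0 + 2 + 1 + 2 = 7
Carol has the highest total.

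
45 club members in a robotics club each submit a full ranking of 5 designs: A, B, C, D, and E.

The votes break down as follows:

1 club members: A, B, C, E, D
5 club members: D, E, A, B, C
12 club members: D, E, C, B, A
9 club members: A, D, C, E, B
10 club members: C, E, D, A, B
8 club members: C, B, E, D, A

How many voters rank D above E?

26

Ballots ranking D above E: 5+12+9 = 26.
Ballots ranking E above D: 1+10+8 = 19.
So 26 of 45 voters prefer D to E.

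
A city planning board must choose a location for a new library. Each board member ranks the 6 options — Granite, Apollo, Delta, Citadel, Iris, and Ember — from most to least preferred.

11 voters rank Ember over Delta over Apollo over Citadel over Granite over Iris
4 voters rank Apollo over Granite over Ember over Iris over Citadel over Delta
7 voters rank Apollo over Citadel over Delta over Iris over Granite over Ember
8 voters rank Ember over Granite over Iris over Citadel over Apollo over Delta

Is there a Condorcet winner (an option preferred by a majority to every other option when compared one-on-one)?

Head-to-head results (30 voters total):
Granite vs Apollo: Apollo wins 22–8.
Granite vs Delta: Delta wins 18–12.
Granite vs Citadel: Citadel wins 18–12.
Granite vs Iris: Granite wins 23–7.
Granite vs Ember: Ember wins 19–11.
Apollo vs Delta: Apollo wins 19–11.
Apollo vs Citadel: Apollo wins 22–8.
Apollo vs Iris: Apollo wins 22–8.
Apollo vs Ember: Ember wins 19–11.
Delta vs Citadel: Citadel wins 19–11.
Delta vs Iris: Delta wins 18–12.
Delta vs Ember: Ember wins 23–7.
Citadel vs Iris: Citadel wins 18–12.
Citadel vs Ember: Ember wins 23–7.
Iris vs Ember: Ember wins 23–7.
Ember beats each rival — Granite (19–11), Apollo (19–11), Delta (23–7), Citadel (23–7), Iris (23–7) — so Ember is the Condorcet winner.

Yes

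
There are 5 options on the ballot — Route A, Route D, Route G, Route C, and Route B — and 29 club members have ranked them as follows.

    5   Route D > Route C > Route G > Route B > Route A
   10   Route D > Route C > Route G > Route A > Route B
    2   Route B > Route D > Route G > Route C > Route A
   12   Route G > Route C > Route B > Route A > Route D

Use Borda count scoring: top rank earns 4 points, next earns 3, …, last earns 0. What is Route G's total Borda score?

Borda scores:
  Route A: 5·0 + 10·1 + 2·0 + 12·1 = 22
  Route D: 5·4 + 10·4 + 2·3 + 12·0 = 66
  Route G: 5·2 + 10·2 + 2·2 + 12·4 = 82
  Route C: 5·3 + 10·3 + 2·1 + 12·3 = 83
  Route B: 5·1 + 10·0 + 2·4 + 12·2 = 37

82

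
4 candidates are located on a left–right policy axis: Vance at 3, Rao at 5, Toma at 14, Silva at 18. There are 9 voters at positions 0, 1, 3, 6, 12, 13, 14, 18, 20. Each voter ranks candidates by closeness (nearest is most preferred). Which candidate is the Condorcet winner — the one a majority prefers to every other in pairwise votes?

Toma

With single-peaked preferences on a line, the Condorcet winner is the candidate closest to the median voter.
The median voter (position 12) is closest to Toma at 14.
Check: Toma vs Silva — voters closer to Toma: 7 of 9.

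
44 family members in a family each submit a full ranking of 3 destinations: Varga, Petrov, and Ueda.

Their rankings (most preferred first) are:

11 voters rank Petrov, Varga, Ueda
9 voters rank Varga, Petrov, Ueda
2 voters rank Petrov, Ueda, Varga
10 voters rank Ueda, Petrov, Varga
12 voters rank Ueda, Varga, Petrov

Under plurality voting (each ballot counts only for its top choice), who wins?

First-place vote totals:
  Varga: 9
  Petrov: 13
  Ueda: 22
Ueda has the most first-place votes.

Ueda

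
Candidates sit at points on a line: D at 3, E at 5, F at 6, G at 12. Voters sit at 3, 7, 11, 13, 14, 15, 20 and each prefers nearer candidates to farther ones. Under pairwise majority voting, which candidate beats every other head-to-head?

G

With single-peaked preferences on a line, the Condorcet winner is the candidate closest to the median voter.
The median voter (position 13) is closest to G at 12.
Check: G vs D — voters closer to G: 5 of 7.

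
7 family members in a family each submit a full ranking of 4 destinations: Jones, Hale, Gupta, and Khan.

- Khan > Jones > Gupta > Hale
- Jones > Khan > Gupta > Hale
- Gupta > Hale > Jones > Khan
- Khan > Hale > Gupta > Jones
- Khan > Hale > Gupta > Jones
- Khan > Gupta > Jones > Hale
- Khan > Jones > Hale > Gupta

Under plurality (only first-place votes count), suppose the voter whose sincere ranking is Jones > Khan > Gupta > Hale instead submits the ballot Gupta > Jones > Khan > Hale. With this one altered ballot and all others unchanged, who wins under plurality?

Khan

First-place totals with the altered ballot: Jones 0, Hale 0, Gupta 2, Khan 5.
The winner is unchanged: still Khan.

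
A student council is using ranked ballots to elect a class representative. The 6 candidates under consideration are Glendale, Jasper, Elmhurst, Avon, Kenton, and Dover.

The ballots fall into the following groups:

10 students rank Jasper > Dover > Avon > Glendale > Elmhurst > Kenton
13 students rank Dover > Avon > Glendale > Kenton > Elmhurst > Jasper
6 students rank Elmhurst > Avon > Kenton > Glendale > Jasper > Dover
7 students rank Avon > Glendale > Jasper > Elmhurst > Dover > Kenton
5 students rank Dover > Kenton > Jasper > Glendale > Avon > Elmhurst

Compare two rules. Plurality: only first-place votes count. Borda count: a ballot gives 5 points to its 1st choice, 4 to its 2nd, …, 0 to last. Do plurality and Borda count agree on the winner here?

Plurality first-place counts: Glendale 0, Jasper 10, Elmhurst 6, Avon 7, Kenton 0, Dover 18 → Dover.
Borda totals: Glendale 109, Jasper 92, Elmhurst 67, Avon 146, Kenton 64, Dover 137 → Avon.
The two rules disagree: plurality picks Dover, Borda picks Avon.

No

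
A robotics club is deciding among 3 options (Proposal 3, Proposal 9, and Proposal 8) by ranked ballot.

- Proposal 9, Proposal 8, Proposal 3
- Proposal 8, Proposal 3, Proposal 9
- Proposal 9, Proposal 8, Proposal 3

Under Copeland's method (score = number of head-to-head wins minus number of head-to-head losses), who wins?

Pairwise results:
  Proposal 3 vs Proposal 9: Proposal 9 wins 2–1.
  Proposal 3 vs Proposal 8: Proposal 8 wins 3–0.
  Proposal 9 vs Proposal 8: Proposal 9 wins 2–1.
Copeland scores (wins − losses):
  Proposal 3: 0 − 2 = -2
  Proposal 9: 2 − 0 = 2
  Proposal 8: 1 − 1 = 0
Proposal 9 has the best Copeland score.

Proposal 9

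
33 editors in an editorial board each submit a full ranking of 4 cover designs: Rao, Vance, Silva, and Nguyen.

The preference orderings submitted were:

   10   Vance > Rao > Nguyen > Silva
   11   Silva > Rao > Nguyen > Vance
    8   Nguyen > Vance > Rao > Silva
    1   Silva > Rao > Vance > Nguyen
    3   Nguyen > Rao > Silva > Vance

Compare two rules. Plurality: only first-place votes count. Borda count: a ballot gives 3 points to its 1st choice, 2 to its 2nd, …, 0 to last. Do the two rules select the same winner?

Plurality first-place counts: Rao 0, Vance 10, Silva 12, Nguyen 11 → Silva.
Borda totals: Rao 58, Vance 47, Silva 39, Nguyen 54 → Rao.
The two rules disagree: plurality picks Silva, Borda picks Rao.

No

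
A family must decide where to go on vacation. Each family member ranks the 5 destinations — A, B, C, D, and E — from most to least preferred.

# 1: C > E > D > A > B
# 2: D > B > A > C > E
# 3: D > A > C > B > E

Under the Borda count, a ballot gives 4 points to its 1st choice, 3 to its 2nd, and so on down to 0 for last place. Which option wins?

D

Borda scores:
  A: 1 + 2 + 3 = 6
  B: 0 + 3 + 1 = 4
  C: 4 + 1 + 2 = 7
  D: 2 + 4 + 4 = 10
  E: 3 + 0 + 0 = 3
D has the highest total.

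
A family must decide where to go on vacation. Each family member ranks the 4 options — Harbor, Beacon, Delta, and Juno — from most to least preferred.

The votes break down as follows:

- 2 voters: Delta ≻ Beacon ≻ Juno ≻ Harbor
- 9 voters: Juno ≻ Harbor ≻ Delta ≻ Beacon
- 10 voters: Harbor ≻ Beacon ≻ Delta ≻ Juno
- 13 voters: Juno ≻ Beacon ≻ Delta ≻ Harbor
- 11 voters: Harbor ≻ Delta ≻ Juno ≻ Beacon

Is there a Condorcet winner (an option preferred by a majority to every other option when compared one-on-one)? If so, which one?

There is no Condorcet winner

Head-to-head results (45 voters total):
Harbor vs Beacon: Harbor wins 30–15.
Harbor vs Delta: Harbor wins 30–15.
Harbor vs Juno: Juno wins 24–21.
Beacon vs Delta: Beacon wins 23–22.
Beacon vs Juno: Juno wins 33–12.
Delta vs Juno: Delta wins 23–22.
No candidate beats all others: Harbor beats Delta beats Juno beats Harbor, a majority cycle.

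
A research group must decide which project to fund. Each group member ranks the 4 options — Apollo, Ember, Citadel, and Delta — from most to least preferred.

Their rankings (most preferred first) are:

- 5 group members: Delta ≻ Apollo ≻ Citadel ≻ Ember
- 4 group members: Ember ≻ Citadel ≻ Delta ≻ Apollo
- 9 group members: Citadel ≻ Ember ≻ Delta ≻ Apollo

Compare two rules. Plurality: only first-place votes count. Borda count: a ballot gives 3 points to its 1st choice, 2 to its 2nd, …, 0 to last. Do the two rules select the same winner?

Yes

Plurality first-place counts: Apollo 0, Ember 4, Citadel 9, Delta 5 → Citadel.
Borda totals: Apollo 10, Ember 30, Citadel 40, Delta 28 → Citadel.
The two rules agree on Citadel.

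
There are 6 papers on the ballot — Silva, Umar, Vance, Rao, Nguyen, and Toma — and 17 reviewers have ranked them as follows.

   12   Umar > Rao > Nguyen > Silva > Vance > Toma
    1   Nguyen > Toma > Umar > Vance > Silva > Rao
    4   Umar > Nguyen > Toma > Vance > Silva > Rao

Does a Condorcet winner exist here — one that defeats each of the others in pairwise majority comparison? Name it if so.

Umar

Head-to-head results (17 voters total):
Silva vs Umar: Umar wins 17–0.
Silva vs Vance: Silva wins 12–5.
Silva vs Rao: Rao wins 12–5.
Silva vs Nguyen: Nguyen wins 17–0.
Silva vs Toma: Silva wins 12–5.
Umar vs Vance: Umar wins 17–0.
Umar vs Rao: Umar wins 17–0.
Umar vs Nguyen: Umar wins 16–1.
Umar vs Toma: Umar wins 16–1.
Vance vs Rao: Rao wins 12–5.
Vance vs Nguyen: Nguyen wins 17–0.
Vance vs Toma: Vance wins 12–5.
Rao vs Nguyen: Rao wins 12–5.
Rao vs Toma: Rao wins 12–5.
Nguyen vs Toma: Nguyen wins 17–0.
Umar beats each rival — Silva (17–0), Vance (17–0), Rao (17–0), Nguyen (16–1), Toma (16–1) — so Umar is the Condorcet winner.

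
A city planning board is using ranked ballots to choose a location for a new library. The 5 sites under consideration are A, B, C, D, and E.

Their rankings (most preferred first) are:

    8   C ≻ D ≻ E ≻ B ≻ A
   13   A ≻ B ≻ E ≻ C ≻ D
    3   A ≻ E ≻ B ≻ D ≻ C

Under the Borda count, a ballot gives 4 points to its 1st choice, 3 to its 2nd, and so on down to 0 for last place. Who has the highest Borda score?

A

Borda scores:
  A: 8·0 + 13·4 + 3·4 = 64
  B: 8·1 + 13·3 + 3·2 = 53
  C: 8·4 + 13·1 + 3·0 = 45
  D: 8·3 + 13·0 + 3·1 = 27
  E: 8·2 + 13·2 + 3·3 = 51
A has the highest total.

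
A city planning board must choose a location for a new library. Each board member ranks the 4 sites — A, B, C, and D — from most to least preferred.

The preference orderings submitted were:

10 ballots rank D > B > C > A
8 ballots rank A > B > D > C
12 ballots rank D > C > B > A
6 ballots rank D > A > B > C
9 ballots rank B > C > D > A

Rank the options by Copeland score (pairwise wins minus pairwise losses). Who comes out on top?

D

Pairwise results:
  A vs B: B wins 31–14.
  A vs C: C wins 31–14.
  A vs D: D wins 37–8.
  B vs C: B wins 33–12.
  B vs D: D wins 28–17.
  C vs D: D wins 36–9.
Copeland scores (wins − losses):
  A: 0 − 3 = -3
  B: 2 − 1 = 1
  C: 1 − 2 = -1
  D: 3 − 0 = 3
D has the best Copeland score.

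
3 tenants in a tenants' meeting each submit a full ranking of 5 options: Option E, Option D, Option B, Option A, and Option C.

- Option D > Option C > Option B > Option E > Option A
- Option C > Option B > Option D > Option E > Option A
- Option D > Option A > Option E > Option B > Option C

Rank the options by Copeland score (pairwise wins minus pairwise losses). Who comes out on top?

Pairwise results:
  Option E vs Option D: Option D wins 3–0.
  Option E vs Option B: Option B wins 2–1.
  Option E vs Option A: Option E wins 2–1.
  Option E vs Option C: Option C wins 2–1.
  Option D vs Option B: Option D wins 2–1.
  Option D vs Option A: Option D wins 3–0.
  Option D vs Option C: Option D wins 2–1.
  Option B vs Option A: Option B wins 2–1.
  Option B vs Option C: Option C wins 2–1.
  Option A vs Option C: Option C wins 2–1.
Copeland scores (wins − losses):
  Option E: 1 − 3 = -2
  Option D: 4 − 0 = 4
  Option B: 2 − 2 = 0
  Option A: 0 − 4 = -4
  Option C: 3 − 1 = 2
Option D has the best Copeland score.

Option D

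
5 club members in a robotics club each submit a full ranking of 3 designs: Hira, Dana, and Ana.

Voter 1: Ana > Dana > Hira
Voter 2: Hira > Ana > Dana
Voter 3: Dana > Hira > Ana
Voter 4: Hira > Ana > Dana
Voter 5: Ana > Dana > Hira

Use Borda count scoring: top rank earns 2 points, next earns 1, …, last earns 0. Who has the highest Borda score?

Ana

Borda scores:
  Hira: 0 + 2 + 1 + 2 + 0 = 5
  Dana: 1 + 0 + 2 + 0 + 1 = 4
  Ana: 2 + 1 + 0 + 1 + 2 = 6
Ana has the highest total.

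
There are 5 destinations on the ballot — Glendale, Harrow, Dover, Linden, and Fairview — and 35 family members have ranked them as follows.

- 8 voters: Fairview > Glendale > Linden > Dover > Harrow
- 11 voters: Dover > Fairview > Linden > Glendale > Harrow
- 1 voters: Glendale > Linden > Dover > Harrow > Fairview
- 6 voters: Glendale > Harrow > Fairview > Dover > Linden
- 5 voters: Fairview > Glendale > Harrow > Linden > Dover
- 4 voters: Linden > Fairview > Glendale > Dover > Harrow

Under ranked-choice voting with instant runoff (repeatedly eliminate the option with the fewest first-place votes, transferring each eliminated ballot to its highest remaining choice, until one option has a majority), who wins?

Round 1: Fairview 13, Dover 11, Glendale 7, Linden 4, Harrow 0. Harrow has the fewest and is eliminated.
Round 2: Fairview 13, Dover 11, Glendale 7, Linden 4. Linden has the fewest and is eliminated.
Round 3: Fairview 17, Dover 11, Glendale 7. Glendale has the fewest and is eliminated.
Round 4: Fairview 23, Dover 12. Fairview has a majority.

Fairview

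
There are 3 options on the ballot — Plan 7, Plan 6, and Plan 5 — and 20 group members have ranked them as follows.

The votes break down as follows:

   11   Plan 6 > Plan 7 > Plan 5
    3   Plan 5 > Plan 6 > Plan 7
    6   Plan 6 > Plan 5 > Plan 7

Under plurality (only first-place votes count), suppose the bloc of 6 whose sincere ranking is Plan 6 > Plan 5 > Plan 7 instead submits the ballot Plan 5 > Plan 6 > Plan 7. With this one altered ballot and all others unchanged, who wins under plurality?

Plan 6

First-place totals with the altered ballot: Plan 7 0, Plan 6 11, Plan 5 9.
The winner is unchanged: still Plan 6.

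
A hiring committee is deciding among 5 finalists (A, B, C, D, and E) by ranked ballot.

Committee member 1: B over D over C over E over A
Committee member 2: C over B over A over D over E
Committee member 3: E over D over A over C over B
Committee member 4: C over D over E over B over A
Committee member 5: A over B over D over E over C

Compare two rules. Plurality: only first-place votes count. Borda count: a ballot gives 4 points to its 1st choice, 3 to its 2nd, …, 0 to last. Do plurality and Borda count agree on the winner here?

No

Plurality first-place counts: A 1, B 1, C 2, D 0, E 1 → C.
Borda totals: A 8, B 11, C 11, D 12, E 8 → D.
The two rules disagree: plurality picks C, Borda picks D.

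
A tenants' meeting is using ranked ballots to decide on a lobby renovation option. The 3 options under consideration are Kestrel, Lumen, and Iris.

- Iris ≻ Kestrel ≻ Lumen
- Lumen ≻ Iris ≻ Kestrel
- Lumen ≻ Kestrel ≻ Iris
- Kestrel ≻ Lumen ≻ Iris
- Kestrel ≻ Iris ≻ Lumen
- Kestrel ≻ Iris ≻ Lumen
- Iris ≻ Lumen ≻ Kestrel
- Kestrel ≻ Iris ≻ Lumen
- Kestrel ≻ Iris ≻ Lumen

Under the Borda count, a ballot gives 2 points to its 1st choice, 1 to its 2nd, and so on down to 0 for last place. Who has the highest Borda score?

Borda scores:
  Kestrel: 1 + 0 + 1 + 2 + 2 + 2 + 0 + 2 + 2 = 12
  Lumen: 0 + 2 + 2 + 1 + 0 + 0 + 1 + 0 + 0 = 6
  Iris: 2 + 1 + 0 + 0 + 1 + 1 + 2 + 1 + 1 = 9
Kestrel has the highest total.

Kestrel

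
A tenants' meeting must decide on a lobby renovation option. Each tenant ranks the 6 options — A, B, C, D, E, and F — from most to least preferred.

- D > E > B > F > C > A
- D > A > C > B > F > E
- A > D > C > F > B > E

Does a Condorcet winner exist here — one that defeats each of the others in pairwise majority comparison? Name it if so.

Head-to-head results (3 voters total):
A vs B: A wins 2–1.
A vs C: A wins 2–1.
A vs D: D wins 2–1.
A vs E: A wins 2–1.
A vs F: A wins 2–1.
B vs C: C wins 2–1.
B vs D: D wins 3–0.
B vs E: B wins 2–1.
B vs F: B wins 2–1.
C vs D: D wins 3–0.
C vs E: C wins 2–1.
C vs F: C wins 2–1.
D vs E: D wins 3–0.
D vs F: D wins 3–0.
E vs F: F wins 2–1.
D beats each rival — A (2–1), B (3–0), C (3–0), E (3–0), F (3–0) — so D is the Condorcet winner.

D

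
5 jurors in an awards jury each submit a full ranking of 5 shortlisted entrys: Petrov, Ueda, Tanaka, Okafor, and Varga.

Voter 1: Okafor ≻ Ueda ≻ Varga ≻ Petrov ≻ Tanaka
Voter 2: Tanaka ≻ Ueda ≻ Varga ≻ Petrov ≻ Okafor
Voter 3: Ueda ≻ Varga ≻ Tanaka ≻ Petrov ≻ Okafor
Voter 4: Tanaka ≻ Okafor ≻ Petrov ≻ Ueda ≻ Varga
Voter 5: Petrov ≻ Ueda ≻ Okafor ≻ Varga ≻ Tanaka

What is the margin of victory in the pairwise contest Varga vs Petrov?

Ballots ranking Varga above Petrov: 3.
Ballots ranking Petrov above Varga: 2.
Varga wins 3–2, a margin of 1.

1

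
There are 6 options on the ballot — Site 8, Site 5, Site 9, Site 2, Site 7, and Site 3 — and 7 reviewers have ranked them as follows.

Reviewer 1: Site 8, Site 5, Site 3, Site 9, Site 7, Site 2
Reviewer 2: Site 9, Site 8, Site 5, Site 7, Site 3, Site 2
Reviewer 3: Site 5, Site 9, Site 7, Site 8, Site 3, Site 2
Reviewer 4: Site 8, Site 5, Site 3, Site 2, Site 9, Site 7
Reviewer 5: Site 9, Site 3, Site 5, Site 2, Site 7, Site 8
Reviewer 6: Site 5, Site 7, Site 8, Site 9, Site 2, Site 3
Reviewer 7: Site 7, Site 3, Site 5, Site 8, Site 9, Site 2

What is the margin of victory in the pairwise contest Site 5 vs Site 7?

Ballots ranking Site 5 above Site 7: 6.
Ballots ranking Site 7 above Site 5: 1.
Site 5 wins 6–1, a margin of 5.

5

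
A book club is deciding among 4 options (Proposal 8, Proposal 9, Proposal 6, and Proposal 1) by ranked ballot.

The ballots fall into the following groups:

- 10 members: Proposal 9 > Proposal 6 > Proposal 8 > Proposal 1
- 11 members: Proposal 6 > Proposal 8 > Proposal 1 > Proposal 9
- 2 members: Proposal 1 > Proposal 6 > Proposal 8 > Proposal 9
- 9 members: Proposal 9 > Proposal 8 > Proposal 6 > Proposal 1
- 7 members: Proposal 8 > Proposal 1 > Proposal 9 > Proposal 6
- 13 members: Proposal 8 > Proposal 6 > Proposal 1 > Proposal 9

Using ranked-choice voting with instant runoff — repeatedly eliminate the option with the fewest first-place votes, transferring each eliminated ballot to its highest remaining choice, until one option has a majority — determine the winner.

Round 1: Proposal 8 20, Proposal 9 19, Proposal 6 11, Proposal 1 2. Proposal 1 has the fewest and is eliminated.
Round 2: Proposal 8 20, Proposal 9 19, Proposal 6 13. Proposal 6 has the fewest and is eliminated.
Round 3: Proposal 8 33, Proposal 9 19. Proposal 8 has a majority.

Proposal 8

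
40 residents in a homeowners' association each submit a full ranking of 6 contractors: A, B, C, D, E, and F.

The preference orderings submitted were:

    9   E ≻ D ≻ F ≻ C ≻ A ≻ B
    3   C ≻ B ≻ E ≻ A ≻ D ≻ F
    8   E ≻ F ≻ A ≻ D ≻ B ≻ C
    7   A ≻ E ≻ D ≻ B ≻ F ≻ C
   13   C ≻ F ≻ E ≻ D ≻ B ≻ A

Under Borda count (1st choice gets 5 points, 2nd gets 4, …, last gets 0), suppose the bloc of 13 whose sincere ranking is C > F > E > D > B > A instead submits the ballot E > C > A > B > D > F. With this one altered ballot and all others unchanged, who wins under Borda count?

E

Borda totals with the altered ballot: A 113, B 60, C 85, D 89, E 187, F 66.
The winner is unchanged: still E.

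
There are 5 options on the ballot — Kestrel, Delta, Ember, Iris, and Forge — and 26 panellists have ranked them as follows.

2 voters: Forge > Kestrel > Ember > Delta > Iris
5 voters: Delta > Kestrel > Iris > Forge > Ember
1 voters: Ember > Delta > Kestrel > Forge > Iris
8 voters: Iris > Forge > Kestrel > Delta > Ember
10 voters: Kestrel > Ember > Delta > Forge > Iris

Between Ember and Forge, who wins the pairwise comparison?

Forge

Ballots ranking Ember above Forge: 1+10 = 11.
Ballots ranking Forge above Ember: 2+5+8 = 15.
Forge wins the head-to-head, 15–11.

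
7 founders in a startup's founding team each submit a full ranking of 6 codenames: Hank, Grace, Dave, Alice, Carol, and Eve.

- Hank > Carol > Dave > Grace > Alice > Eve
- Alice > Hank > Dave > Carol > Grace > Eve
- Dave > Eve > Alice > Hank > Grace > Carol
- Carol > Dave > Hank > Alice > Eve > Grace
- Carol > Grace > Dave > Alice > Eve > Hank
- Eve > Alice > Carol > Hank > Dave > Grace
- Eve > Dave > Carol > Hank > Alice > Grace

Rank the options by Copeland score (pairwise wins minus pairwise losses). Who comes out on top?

Carol

Pairwise results:
  Hank vs Grace: Hank wins 6–1.
  Hank vs Dave: Dave wins 4–3.
  Hank vs Alice: Alice wins 4–3.
  Hank vs Carol: Carol wins 4–3.
  Hank vs Eve: Eve wins 4–3.
  Grace vs Dave: Dave wins 6–1.
  Grace vs Alice: Alice wins 5–2.
  Grace vs Carol: Carol wins 6–1.
  Grace vs Eve: Eve wins 4–3.
  Dave vs Alice: Dave wins 5–2.
  Dave vs Carol: Carol wins 4–3.
  Dave vs Eve: Dave wins 5–2.
  Alice vs Carol: Carol wins 4–3.
  Alice vs Eve: Alice wins 4–3.
  Carol vs Eve: Carol wins 4–3.
Copeland scores (wins − losses):
  Hank: 1 − 4 = -3
  Grace: 0 − 5 = -5
  Dave: 4 − 1 = 3
  Alice: 3 − 2 = 1
  Carol: 5 − 0 = 5
  Eve: 2 − 3 = -1
Carol has the best Copeland score.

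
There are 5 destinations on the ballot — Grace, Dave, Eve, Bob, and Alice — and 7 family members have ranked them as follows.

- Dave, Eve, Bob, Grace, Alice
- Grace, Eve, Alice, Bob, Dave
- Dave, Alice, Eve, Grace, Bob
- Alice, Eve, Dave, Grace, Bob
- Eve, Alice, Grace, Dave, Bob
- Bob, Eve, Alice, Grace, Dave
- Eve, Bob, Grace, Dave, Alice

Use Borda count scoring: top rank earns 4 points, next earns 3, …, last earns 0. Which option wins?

Eve

Borda scores:
  Grace: 1 + 4 + 1 + 1 + 2 + 1 + 2 = 12
  Dave: 4 + 0 + 4 + 2 + 1 + 0 + 1 = 12
  Eve: 3 + 3 + 2 + 3 + 4 + 3 + 4 = 22
  Bob: 2 + 1 + 0 + 0 + 0 + 4 + 3 = 10
  Alice: 0 + 2 + 3 + 4 + 3 + 2 + 0 = 14
Eve has the highest total.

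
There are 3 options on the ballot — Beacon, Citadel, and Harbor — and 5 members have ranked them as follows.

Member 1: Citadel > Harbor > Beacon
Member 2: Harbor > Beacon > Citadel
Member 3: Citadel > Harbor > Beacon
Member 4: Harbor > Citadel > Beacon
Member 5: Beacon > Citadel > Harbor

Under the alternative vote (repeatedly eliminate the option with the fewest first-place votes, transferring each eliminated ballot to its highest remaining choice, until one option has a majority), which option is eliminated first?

Beacon

Round 1: Citadel 2, Harbor 2, Beacon 1. Beacon has the fewest and is eliminated.
Round 2: Citadel 3, Harbor 2. Citadel has a majority.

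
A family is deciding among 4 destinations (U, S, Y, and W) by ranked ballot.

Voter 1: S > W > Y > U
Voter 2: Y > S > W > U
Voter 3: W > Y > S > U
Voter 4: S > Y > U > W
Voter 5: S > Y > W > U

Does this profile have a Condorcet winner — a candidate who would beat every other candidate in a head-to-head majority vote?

Yes

Head-to-head results (5 voters total):
U vs S: S wins 5–0.
U vs Y: Y wins 5–0.
U vs W: W wins 4–1.
S vs Y: S wins 3–2.
S vs W: S wins 4–1.
Y vs W: Y wins 3–2.
S beats each rival — U (5–0), Y (3–2), W (4–1) — so S is the Condorcet winner.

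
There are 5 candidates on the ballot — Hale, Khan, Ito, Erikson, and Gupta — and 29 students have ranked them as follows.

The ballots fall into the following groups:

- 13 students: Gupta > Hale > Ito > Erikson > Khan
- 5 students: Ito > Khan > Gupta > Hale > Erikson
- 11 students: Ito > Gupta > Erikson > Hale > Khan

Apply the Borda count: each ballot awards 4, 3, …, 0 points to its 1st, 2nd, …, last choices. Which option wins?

Borda scores:
  Hale: 13·3 + 5·1 + 11·1 = 55
  Khan: 13·0 + 5·3 + 11·0 = 15
  Ito: 13·2 + 5·4 + 11·4 = 90
  Erikson: 13·1 + 5·0 + 11·2 = 35
  Gupta: 13·4 + 5·2 + 11·3 = 95
Gupta has the highest total.

Gupta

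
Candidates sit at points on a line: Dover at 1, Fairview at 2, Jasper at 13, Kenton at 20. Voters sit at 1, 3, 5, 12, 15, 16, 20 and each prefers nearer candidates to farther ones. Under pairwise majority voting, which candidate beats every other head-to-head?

With single-peaked preferences on a line, the Condorcet winner is the candidate closest to the median voter.
The median voter (position 12) is closest to Jasper at 13.
Check: Jasper vs Kenton — voters closer to Jasper: 6 of 7.

Jasper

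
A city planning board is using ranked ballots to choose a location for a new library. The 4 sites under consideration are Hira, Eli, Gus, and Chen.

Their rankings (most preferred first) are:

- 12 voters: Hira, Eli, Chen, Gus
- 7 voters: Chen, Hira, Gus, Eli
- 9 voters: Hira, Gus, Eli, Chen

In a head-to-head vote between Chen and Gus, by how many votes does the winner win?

Ballots ranking Chen above Gus: 12+7 = 19.
Ballots ranking Gus above Chen: 9.
Chen wins 19–9, a margin of 10.

10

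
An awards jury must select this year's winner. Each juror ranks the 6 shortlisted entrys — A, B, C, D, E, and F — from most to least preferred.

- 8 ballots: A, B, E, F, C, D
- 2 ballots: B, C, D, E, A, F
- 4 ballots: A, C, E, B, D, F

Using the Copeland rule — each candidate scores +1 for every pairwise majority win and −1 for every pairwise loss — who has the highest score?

A

Pairwise results:
  A vs B: A wins 12–2.
  A vs C: A wins 12–2.
  A vs D: A wins 12–2.
  A vs E: A wins 12–2.
  A vs F: A wins 14–0.
  B vs C: B wins 10–4.
  B vs D: B wins 14–0.
  B vs E: B wins 10–4.
  B vs F: B wins 14–0.
  C vs D: C wins 14–0.
  C vs E: E wins 8–6.
  C vs F: F wins 8–6.
  D vs E: E wins 12–2.
  D vs F: F wins 8–6.
  E vs F: E wins 14–0.
Copeland scores (wins − losses):
  A: 5 − 0 = 5
  B: 4 − 1 = 3
  C: 1 − 4 = -3
  D: 0 − 5 = -5
  E: 3 − 2 = 1
  F: 2 − 3 = -1
A has the best Copeland score.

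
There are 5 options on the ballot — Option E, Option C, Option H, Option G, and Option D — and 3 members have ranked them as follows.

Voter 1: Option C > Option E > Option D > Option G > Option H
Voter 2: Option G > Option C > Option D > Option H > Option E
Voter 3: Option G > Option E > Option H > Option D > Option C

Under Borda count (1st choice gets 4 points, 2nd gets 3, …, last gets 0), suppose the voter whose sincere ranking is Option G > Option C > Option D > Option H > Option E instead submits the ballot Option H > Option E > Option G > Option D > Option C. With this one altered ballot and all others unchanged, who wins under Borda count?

Option E

Borda totals with the altered ballot: Option E 9, Option C 4, Option H 6, Option G 7, Option D 4.
The switch changes the winner from Option G to Option E.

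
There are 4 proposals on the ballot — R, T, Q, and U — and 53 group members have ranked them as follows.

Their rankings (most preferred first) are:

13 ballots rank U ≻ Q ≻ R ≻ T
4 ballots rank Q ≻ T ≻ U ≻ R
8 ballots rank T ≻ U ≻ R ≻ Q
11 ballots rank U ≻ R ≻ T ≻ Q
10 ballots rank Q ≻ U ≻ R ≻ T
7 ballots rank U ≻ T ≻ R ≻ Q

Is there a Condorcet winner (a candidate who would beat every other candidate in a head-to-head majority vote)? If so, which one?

U

Head-to-head results (53 voters total):
R vs T: R wins 34–19.
R vs Q: Q wins 27–26.
R vs U: U wins 53–0.
T vs Q: Q wins 27–26.
T vs U: U wins 41–12.
Q vs U: U wins 39–14.
U beats each rival — R (53–0), T (41–12), Q (39–14) — so U is the Condorcet winner.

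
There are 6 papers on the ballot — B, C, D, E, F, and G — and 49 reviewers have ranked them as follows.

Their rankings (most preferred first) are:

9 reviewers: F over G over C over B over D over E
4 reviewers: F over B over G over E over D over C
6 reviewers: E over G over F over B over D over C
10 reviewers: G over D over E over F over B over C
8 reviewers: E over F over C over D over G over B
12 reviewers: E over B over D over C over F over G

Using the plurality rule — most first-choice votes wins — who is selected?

E

First-place vote totals:
  B: 0
  C: 0
  D: 0
  E: 26
  F: 13
  G: 10
E has the most first-place votes.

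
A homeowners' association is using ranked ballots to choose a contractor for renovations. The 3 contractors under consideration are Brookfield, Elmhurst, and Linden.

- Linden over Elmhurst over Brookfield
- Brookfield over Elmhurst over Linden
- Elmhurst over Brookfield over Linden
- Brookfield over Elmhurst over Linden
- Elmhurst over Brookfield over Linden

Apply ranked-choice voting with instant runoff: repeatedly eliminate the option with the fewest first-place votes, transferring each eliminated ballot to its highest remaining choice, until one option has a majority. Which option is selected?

Elmhurst

Round 1: Brookfield 2, Elmhurst 2, Linden 1. Linden has the fewest and is eliminated.
Round 2: Elmhurst 3, Brookfield 2. Elmhurst has a majority.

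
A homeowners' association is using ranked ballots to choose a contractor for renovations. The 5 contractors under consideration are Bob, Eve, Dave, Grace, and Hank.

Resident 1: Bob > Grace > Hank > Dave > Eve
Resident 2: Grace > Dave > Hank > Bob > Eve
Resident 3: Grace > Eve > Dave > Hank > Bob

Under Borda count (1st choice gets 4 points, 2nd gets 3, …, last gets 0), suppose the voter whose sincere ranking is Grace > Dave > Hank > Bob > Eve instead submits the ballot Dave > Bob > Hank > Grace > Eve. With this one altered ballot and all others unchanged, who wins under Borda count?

Grace

Borda totals with the altered ballot: Bob 7, Eve 3, Dave 7, Grace 8, Hank 5.
The winner is unchanged: still Grace.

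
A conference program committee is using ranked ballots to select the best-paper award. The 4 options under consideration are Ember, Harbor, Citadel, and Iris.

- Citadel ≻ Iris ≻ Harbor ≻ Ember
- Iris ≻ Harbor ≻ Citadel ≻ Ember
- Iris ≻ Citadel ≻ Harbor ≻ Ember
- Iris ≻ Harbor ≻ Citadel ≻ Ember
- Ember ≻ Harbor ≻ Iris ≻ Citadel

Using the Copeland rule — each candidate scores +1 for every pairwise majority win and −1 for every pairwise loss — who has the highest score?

Pairwise results:
  Ember vs Harbor: Harbor wins 4–1.
  Ember vs Citadel: Citadel wins 4–1.
  Ember vs Iris: Iris wins 4–1.
  Harbor vs Citadel: Harbor wins 3–2.
  Harbor vs Iris: Iris wins 4–1.
  Citadel vs Iris: Iris wins 4–1.
Copeland scores (wins − losses):
  Ember: 0 − 3 = -3
  Harbor: 2 − 1 = 1
  Citadel: 1 − 2 = -1
  Iris: 3 − 0 = 3
Iris has the best Copeland score.

Iris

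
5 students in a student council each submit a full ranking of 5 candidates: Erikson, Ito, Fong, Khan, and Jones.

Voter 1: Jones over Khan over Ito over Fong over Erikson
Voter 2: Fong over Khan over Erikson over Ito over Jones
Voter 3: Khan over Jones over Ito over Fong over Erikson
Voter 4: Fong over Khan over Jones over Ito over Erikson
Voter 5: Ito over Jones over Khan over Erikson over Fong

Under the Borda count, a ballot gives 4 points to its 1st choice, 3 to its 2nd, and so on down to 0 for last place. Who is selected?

Khan

Borda scores:
  Erikson: 0 + 2 + 0 + 0 + 1 = 3
  Ito: 2 + 1 + 2 + 1 + 4 = 10
  Fong: 1 + 4 + 1 + 4 + 0 = 10
  Khan: 3 + 3 + 4 + 3 + 2 = 15
  Jones: 4 + 0 + 3 + 2 + 3 = 12
Khan has the highest total.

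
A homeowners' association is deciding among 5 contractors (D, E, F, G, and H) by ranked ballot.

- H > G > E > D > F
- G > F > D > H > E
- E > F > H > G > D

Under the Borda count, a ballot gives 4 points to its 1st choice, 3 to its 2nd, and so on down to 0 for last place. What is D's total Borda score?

3

Borda scores:
  D: 1 + 2 + 0 = 3
  E: 2 + 0 + 4 = 6
  F: 0 + 3 + 3 = 6
  G: 3 + 4 + 1 = 8
  H: 4 + 1 + 2 = 7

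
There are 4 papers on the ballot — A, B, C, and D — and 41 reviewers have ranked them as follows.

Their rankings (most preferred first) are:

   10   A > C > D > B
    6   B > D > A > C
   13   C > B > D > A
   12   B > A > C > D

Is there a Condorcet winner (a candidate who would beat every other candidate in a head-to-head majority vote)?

Head-to-head results (41 voters total):
A vs B: B wins 31–10.
A vs C: A wins 28–13.
A vs D: A wins 22–19.
B vs C: C wins 23–18.
B vs D: B wins 31–10.
C vs D: C wins 35–6.
No candidate beats all others: A beats C beats B beats A, a majority cycle.

No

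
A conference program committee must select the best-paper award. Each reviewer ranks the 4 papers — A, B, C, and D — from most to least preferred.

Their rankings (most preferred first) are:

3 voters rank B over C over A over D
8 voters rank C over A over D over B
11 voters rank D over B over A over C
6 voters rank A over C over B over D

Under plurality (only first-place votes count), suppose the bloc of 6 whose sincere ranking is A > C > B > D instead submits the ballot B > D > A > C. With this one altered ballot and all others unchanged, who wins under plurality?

D

First-place totals with the altered ballot: A 0, B 9, C 8, D 11.
The winner is unchanged: still D.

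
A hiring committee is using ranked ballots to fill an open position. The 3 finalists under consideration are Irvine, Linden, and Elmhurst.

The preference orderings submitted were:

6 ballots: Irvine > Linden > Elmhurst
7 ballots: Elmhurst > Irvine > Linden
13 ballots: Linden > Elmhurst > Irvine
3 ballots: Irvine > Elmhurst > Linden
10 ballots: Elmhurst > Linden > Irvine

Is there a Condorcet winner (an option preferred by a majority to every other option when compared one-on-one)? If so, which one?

Head-to-head results (39 voters total):
Irvine vs Linden: Linden wins 23–16.
Irvine vs Elmhurst: Elmhurst wins 30–9.
Linden vs Elmhurst: Elmhurst wins 20–19.
Elmhurst beats each rival — Irvine (30–9), Linden (20–19) — so Elmhurst is the Condorcet winner.

Elmhurst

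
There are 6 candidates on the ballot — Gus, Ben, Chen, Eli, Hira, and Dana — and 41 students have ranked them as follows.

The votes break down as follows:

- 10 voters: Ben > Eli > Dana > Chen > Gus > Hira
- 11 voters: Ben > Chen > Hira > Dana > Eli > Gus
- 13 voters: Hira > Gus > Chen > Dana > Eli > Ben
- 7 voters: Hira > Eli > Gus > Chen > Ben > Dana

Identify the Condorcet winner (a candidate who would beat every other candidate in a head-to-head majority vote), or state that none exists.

Head-to-head results (41 voters total):
Gus vs Ben: Ben wins 21–20.
Gus vs Chen: Chen wins 21–20.
Gus vs Eli: Eli wins 28–13.
Gus vs Hira: Hira wins 31–10.
Gus vs Dana: Dana wins 21–20.
Ben vs Chen: Ben wins 21–20.
Ben vs Eli: Ben wins 21–20.
Ben vs Hira: Ben wins 21–20.
Ben vs Dana: Ben wins 28–13.
Chen vs Eli: Chen wins 24–17.
Chen vs Hira: Chen wins 21–20.
Chen vs Dana: Chen wins 31–10.
Eli vs Hira: Hira wins 31–10.
Eli vs Dana: Dana wins 24–17.
Hira vs Dana: Hira wins 31–10.
Ben beats each rival — Gus (21–20), Chen (21–20), Eli (21–20), Hira (21–20), Dana (28–13) — so Ben is the Condorcet winner.

Ben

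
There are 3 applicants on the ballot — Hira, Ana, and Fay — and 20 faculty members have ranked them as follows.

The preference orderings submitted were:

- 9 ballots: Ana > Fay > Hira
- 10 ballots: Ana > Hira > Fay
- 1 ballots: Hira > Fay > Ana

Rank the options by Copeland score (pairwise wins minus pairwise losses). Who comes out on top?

Pairwise results:
  Hira vs Ana: Ana wins 19–1.
  Hira vs Fay: Hira wins 11–9.
  Ana vs Fay: Ana wins 19–1.
Copeland scores (wins − losses):
  Hira: 1 − 1 = 0
  Ana: 2 − 0 = 2
  Fay: 0 − 2 = -2
Ana has the best Copeland score.

Ana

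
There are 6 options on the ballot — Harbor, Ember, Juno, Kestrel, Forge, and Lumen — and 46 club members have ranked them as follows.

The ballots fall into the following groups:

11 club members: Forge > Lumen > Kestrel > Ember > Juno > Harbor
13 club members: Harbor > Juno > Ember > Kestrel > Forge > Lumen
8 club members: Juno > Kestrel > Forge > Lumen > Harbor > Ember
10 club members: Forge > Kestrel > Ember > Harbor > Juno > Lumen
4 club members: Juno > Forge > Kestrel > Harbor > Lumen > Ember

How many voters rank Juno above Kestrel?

25

Ballots ranking Juno above Kestrel: 13+8+4 = 25.
Ballots ranking Kestrel above Juno: 11+10 = 21.
So 25 of 46 voters prefer Juno to Kestrel.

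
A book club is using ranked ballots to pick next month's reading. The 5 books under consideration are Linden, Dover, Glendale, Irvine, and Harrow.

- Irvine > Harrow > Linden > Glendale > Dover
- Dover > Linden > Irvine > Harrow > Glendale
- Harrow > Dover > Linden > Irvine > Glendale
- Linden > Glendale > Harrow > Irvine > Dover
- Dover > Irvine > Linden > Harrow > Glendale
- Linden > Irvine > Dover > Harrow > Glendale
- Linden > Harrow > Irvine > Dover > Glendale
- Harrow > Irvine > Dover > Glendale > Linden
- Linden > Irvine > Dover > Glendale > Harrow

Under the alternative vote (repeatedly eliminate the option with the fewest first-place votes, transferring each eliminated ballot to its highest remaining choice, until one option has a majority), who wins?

Round 1: Linden 4, Dover 2, Harrow 2, Irvine 1, Glendale 0. Glendale has the fewest and is eliminated.
Round 2: Linden 4, Dover 2, Harrow 2, Irvine 1. Irvine has the fewest and is eliminated.
Round 3: Linden 4, Harrow 3, Dover 2. Dover has the fewest and is eliminated.
Round 4: Linden 6, Harrow 3. Linden has a majority.

Linden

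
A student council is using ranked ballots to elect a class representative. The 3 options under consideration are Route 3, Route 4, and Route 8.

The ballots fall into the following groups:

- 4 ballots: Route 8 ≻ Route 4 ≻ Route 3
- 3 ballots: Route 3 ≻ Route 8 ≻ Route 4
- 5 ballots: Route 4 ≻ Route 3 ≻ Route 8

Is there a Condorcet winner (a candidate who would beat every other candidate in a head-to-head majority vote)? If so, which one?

Head-to-head results (12 voters total):
Route 3 vs Route 4: Route 4 wins 9–3.
Route 3 vs Route 8: Route 3 wins 8–4.
Route 4 vs Route 8: Route 8 wins 7–5.
No candidate beats all others: Route 3 beats Route 8 beats Route 4 beats Route 3, a majority cycle.

There is no Condorcet winner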